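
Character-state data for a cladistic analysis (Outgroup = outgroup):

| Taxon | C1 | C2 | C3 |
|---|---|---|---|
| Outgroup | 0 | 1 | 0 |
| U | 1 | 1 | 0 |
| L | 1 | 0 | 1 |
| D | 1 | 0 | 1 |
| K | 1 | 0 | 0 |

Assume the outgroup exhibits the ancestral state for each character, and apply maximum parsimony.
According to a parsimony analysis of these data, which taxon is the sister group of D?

L

Character polarity is set by the outgroup: the derived state is whichever differs from the outgroup's state, so for C2 the derived state is '0', and for the remaining characters it is '1'.
All ingroup taxa share the derived state '1' for C1; it defines the ingroup but does not resolve relationships within it.
Only D, K, and L show the derived state '0' for C2, supporting them as a clade.
C3: derived state '1' in D and L only — synapomorphy for {D, L}.
Most parsimonious ingroup topology: (U,((L,D),K)).
D and L form a cherry on this tree, so they are sister taxa.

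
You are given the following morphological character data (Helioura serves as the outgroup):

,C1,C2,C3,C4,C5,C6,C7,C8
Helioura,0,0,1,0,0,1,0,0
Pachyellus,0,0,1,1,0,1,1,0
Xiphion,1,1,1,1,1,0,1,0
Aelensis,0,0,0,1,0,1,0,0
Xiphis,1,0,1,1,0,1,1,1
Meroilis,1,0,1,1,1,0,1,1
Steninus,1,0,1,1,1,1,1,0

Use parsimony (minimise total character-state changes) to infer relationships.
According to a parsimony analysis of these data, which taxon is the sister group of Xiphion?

Meroilis

Character polarity is set by the outgroup: the derived state is whichever differs from the outgroup's state, so for C3, C6 the derived state is '0', and for the remaining characters it is '1'.
C1: derived state '1' in Meroilis, Steninus, Xiphion, and Xiphis only — synapomorphy for {Meroilis, Steninus, Xiphion, Xiphis}.
C2: derived state '1' in Xiphion only — an autapomorphy, so it tells us nothing about relationships among taxa.
C3: derived state '0' in Aelensis only — an autapomorphy, so it tells us nothing about relationships among taxa.
All ingroup taxa share the derived state '1' for C4; it defines the ingroup but does not resolve relationships within it.
C5 (derived state '1') is shared by Meroilis, Steninus, and Xiphion — a synapomorphy uniting that clade.
C6: derived state '0' in Meroilis and Xiphion only — synapomorphy for {Meroilis, Xiphion}.
C7: derived state '1' in Meroilis, Pachyellus, Steninus, Xiphion, and Xiphis only — synapomorphy for {Meroilis, Pachyellus, Steninus, Xiphion, Xiphis}.
C8 (state '1') occurs in Meroilis and Xiphis but conflicts with the nesting implied by the other characters — most parsimoniously interpreted as homoplasy.
Most parsimonious ingroup topology: ((Pachyellus,(((Xiphion,Meroilis),Steninus),Xiphis)),Aelensis).
Xiphion and Meroilis form a cherry on this tree, so they are sister taxa.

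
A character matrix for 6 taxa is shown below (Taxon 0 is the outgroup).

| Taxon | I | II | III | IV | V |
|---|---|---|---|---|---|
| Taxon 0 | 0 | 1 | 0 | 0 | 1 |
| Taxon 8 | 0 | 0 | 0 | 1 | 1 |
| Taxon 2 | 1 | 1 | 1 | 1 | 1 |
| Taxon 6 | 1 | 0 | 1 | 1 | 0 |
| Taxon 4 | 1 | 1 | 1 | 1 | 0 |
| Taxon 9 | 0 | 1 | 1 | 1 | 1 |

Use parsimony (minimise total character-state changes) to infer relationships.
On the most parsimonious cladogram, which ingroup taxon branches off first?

Character polarity is set by the outgroup: the derived state is whichever differs from the outgroup's state, so for II, V the derived state is '0', and for the remaining characters it is '1'.
I (derived state '1') is shared by Taxon 2, Taxon 4, and Taxon 6 — a synapomorphy uniting that clade.
II (state '0') occurs in Taxon 6 and Taxon 8 but conflicts with the nesting implied by the other characters — most parsimoniously interpreted as homoplasy.
Only Taxon 2, Taxon 4, Taxon 6, and Taxon 9 show the derived state '1' for III, supporting them as a clade.
All ingroup taxa share the derived state '1' for IV; it defines the ingroup but does not resolve relationships within it.
V (derived state '0') is shared by Taxon 4 and Taxon 6 — a synapomorphy uniting that clade.
Most parsimonious ingroup topology: (Taxon 8,((Taxon 2,(Taxon 6,Taxon 4)),Taxon 9)).
Taxon 8 is sister to the clade containing all other ingroup taxa, so it is the earliest-diverging (most basal) ingroup lineage.

Taxon 8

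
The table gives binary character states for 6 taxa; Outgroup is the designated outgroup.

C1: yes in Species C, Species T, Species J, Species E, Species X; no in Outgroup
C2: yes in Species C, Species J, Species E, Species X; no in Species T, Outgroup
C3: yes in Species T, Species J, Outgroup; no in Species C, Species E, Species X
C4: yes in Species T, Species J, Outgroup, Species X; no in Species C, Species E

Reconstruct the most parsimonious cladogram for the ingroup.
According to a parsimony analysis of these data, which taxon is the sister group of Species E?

Species C

Character polarity is set by the outgroup: the derived state is whichever differs from the outgroup's state, so for C3, C4 the derived state is 'no', and for the remaining characters it is 'yes'.
All ingroup taxa share the derived state 'yes' for C1; it defines the ingroup but does not resolve relationships within it.
C2: derived state 'yes' in Species C, Species E, Species J, and Species X only — synapomorphy for {Species C, Species E, Species J, Species X}.
C3 (derived state 'no') is shared by Species C, Species E, and Species X — a synapomorphy uniting that clade.
Only Species C and Species E show the derived state 'no' for C4, supporting them as a clade.
Most parsimonious ingroup topology: ((((Species E,Species C),Species X),Species J),Species T).
Species E and Species C form a cherry on this tree, so they are sister taxa.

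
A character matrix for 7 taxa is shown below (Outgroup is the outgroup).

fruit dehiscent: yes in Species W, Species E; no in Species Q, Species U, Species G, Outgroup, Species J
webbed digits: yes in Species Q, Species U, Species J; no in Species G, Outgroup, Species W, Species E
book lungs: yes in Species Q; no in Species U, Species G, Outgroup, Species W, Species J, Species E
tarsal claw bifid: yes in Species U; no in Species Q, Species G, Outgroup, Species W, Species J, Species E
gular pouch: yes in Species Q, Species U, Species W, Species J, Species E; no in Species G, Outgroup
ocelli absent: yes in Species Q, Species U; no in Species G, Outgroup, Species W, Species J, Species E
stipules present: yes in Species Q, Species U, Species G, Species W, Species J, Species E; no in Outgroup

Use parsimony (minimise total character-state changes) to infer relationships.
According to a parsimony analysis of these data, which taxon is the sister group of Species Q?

Species U

The outgroup has state 'no' for every character, so 'yes' is the derived state throughout.
Only Species E and Species W show the derived state 'yes' for fruit dehiscent, supporting them as a clade.
webbed digits (derived state 'yes') is shared by Species J, Species Q, and Species U — a synapomorphy uniting that clade.
book lungs: derived state 'yes' in Species Q only — an autapomorphy, so it tells us nothing about relationships among taxa.
tarsal claw bifid: derived state 'yes' in Species U only — an autapomorphy, so it tells us nothing about relationships among taxa.
Only Species E, Species J, Species Q, Species U, and Species W show the derived state 'yes' for gular pouch, supporting them as a clade.
ocelli absent: derived state 'yes' in Species Q and Species U only — synapomorphy for {Species Q, Species U}.
All ingroup taxa share the derived state 'yes' for stipules present; it defines the ingroup but does not resolve relationships within it.
Most parsimonious ingroup topology: (Species G,(((Species Q,Species U),Species J),(Species E,Species W))).
Species Q and Species U form a cherry on this tree, so they are sister taxa.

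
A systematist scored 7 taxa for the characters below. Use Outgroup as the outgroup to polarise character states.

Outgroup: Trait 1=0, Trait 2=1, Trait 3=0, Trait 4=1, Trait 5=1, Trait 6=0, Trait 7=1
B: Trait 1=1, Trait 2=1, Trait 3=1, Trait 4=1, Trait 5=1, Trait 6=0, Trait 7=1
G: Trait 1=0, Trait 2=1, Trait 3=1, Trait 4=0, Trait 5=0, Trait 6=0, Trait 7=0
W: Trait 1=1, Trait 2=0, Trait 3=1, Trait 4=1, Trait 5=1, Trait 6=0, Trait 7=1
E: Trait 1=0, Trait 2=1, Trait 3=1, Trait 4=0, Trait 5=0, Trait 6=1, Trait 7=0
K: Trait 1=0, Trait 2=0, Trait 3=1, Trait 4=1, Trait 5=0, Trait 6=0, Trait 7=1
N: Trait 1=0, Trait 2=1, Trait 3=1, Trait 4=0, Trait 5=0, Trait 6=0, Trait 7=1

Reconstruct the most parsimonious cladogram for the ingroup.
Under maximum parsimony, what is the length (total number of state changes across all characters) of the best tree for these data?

8

Character polarity is set by the outgroup: the derived state is whichever differs from the outgroup's state, so for Trait 2, Trait 4, Trait 5, Trait 7 the derived state is '0', and for the remaining characters it is '1'.
Trait 1 (derived state '1') is shared by B and W — a synapomorphy uniting that clade.
Trait 2 groups K and W, which is incompatible with the clades supported by the remaining characters; treating it as convergent (homoplasy) costs fewer steps than any alternative tree.
All ingroup taxa share the derived state '1' for Trait 3; it defines the ingroup but does not resolve relationships within it.
Trait 4: derived state '0' in E, G, and N only — synapomorphy for {E, G, N}.
Trait 5 (derived state '0') is shared by E, G, K, and N — a synapomorphy uniting that clade.
Trait 6 (derived state '1') is unique to E (autapomorphy; uninformative for grouping).
Trait 7: derived state '0' in E and G only — synapomorphy for {E, G}.
Most parsimonious ingroup topology: ((B,W),(((G,E),N),K)).
Changes per character on this tree: Trait 1: 1; Trait 2: 2; Trait 3: 1; Trait 4: 1; Trait 5: 1; Trait 6: 1; Trait 7: 1.
Total = 8.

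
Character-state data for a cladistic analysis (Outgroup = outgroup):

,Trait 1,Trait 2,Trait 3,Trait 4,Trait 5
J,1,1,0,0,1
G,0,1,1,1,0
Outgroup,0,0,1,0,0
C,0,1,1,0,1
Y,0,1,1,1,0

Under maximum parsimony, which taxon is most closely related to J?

C

Character polarity is set by the outgroup: the derived state is whichever differs from the outgroup's state, so for Trait 3 the derived state is '0', and for the remaining characters it is '1'.
Trait 1 (derived state '1') is unique to J (autapomorphy; uninformative for grouping).
All ingroup taxa share the derived state '1' for Trait 2; it defines the ingroup but does not resolve relationships within it.
Trait 3 (derived state '0') is unique to J (autapomorphy; uninformative for grouping).
Trait 4 (derived state '1') is shared by G and Y — a synapomorphy uniting that clade.
Trait 5: derived state '1' in C and J only — synapomorphy for {C, J}.
Most parsimonious ingroup topology: ((C,J),(G,Y)).
J and C form a cherry on this tree, so they are sister taxa.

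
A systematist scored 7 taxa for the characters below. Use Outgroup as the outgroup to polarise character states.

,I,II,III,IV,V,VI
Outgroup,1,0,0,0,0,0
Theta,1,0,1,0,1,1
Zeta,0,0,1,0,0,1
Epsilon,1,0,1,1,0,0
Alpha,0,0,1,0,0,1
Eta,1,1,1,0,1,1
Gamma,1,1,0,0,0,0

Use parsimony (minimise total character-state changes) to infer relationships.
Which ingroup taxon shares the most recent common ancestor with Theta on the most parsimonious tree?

Character polarity is set by the outgroup: the derived state is whichever differs from the outgroup's state, so for I the derived state is '0', and for the remaining characters it is '1'.
Only Alpha and Zeta show the derived state '0' for I, supporting them as a clade.
II groups Eta and Gamma, which is incompatible with the clades supported by the remaining characters; treating it as convergent (homoplasy) costs fewer steps than any alternative tree.
Only Alpha, Epsilon, Eta, Theta, and Zeta show the derived state '1' for III, supporting them as a clade.
IV (derived state '1') is unique to Epsilon (autapomorphy; uninformative for grouping).
V: derived state '1' in Eta and Theta only — synapomorphy for {Eta, Theta}.
Only Alpha, Eta, Theta, and Zeta show the derived state '1' for VI, supporting them as a clade.
Most parsimonious ingroup topology: ((((Theta,Eta),(Zeta,Alpha)),Epsilon),Gamma).
Theta and Eta form a cherry on this tree, so they are sister taxa.

Eta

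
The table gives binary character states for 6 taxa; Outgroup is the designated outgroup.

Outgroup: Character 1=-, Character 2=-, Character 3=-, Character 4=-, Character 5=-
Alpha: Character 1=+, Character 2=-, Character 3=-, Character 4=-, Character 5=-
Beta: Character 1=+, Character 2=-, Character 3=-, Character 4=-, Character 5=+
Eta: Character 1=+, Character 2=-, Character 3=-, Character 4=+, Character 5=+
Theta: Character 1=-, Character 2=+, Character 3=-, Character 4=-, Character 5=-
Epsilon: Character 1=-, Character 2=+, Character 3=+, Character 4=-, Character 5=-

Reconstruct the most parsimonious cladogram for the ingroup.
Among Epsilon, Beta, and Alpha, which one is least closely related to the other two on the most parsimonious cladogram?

The outgroup has state '-' for every character, so '+' is the derived state throughout.
Only Alpha, Beta, and Eta show the derived state '+' for Character 1, supporting them as a clade.
Character 2 (derived state '+') is shared by Epsilon and Theta — a synapomorphy uniting that clade.
Character 3 (derived state '+') is unique to Epsilon (autapomorphy; uninformative for grouping).
Character 4: derived state '+' in Eta only — an autapomorphy, so it tells us nothing about relationships among taxa.
Character 5: derived state '+' in Beta and Eta only — synapomorphy for {Beta, Eta}.
Most parsimonious ingroup topology: ((Alpha,(Beta,Eta)),(Theta,Epsilon)).
Beta and Alpha share a more recent common ancestor with each other than either does with Epsilon, so Epsilon is the least closely related of the three.

Epsilon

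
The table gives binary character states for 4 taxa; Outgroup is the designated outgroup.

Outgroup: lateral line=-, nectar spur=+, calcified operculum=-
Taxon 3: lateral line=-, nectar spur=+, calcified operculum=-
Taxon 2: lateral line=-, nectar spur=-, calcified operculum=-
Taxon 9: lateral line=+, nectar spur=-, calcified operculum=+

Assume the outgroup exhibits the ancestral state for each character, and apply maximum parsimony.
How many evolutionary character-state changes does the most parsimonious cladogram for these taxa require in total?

3

Character polarity is set by the outgroup: the derived state is whichever differs from the outgroup's state, so for nectar spur the derived state is '-', and for the remaining characters it is '+'.
lateral line (derived state '+') is unique to Taxon 9 (autapomorphy; uninformative for grouping).
nectar spur: derived state '-' in Taxon 2 and Taxon 9 only — synapomorphy for {Taxon 2, Taxon 9}.
calcified operculum (derived state '+') is unique to Taxon 9 (autapomorphy; uninformative for grouping).
Most parsimonious ingroup topology: (Taxon 3,(Taxon 2,Taxon 9)).
Changes per character on this tree: lateral line: 1; nectar spur: 1; calcified operculum: 1.
Total = 3.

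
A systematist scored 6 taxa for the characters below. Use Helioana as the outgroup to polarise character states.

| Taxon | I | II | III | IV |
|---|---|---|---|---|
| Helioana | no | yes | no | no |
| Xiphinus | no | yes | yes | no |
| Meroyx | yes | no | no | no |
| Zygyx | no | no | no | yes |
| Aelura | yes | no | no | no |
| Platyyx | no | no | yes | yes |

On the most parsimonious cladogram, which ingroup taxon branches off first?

Xiphinus

Character polarity is set by the outgroup: the derived state is whichever differs from the outgroup's state, so for II the derived state is 'no', and for the remaining characters it is 'yes'.
I (derived state 'yes') is shared by Aelura and Meroyx — a synapomorphy uniting that clade.
II: derived state 'no' in Aelura, Meroyx, Platyyx, and Zygyx only — synapomorphy for {Aelura, Meroyx, Platyyx, Zygyx}.
III (state 'yes') occurs in Platyyx and Xiphinus but conflicts with the nesting implied by the other characters — most parsimoniously interpreted as homoplasy.
IV: derived state 'yes' in Platyyx and Zygyx only — synapomorphy for {Platyyx, Zygyx}.
Most parsimonious ingroup topology: (Xiphinus,((Meroyx,Aelura),(Zygyx,Platyyx))).
Xiphinus is sister to the clade containing all other ingroup taxa, so it is the earliest-diverging (most basal) ingroup lineage.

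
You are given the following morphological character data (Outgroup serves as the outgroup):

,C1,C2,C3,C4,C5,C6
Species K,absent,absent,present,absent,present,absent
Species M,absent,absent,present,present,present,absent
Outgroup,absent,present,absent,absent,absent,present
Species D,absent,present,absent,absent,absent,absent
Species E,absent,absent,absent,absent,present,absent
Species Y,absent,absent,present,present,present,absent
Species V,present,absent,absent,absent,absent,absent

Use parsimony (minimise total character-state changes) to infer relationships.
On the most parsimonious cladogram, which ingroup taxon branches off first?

Character polarity is set by the outgroup: the derived state is whichever differs from the outgroup's state, so for C2, C6 the derived state is 'absent', and for the remaining characters it is 'present'.
C1: derived state 'present' in Species V only — an autapomorphy, so it tells us nothing about relationships among taxa.
C2 (derived state 'absent') is shared by Species E, Species K, Species M, Species V, and Species Y — a synapomorphy uniting that clade.
C3: derived state 'present' in Species K, Species M, and Species Y only — synapomorphy for {Species K, Species M, Species Y}.
C4 (derived state 'present') is shared by Species M and Species Y — a synapomorphy uniting that clade.
C5 (derived state 'present') is shared by Species E, Species K, Species M, and Species Y — a synapomorphy uniting that clade.
All ingroup taxa share the derived state 'absent' for C6; it defines the ingroup but does not resolve relationships within it.
Most parsimonious ingroup topology: (Species D,((((Species M,Species Y),Species K),Species E),Species V)).
Species D is sister to the clade containing all other ingroup taxa, so it is the earliest-diverging (most basal) ingroup lineage.

Species D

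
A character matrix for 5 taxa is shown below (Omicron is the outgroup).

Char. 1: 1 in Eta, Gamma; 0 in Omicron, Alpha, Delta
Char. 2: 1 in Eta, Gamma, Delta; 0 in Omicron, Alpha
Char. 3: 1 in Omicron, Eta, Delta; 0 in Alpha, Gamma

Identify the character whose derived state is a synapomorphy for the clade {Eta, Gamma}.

Character polarity is set by the outgroup: the derived state is whichever differs from the outgroup's state, so for Char. 3 the derived state is '0', and for the remaining characters it is '1'.
Char. 1: derived state '1' in Eta and Gamma only — synapomorphy for {Eta, Gamma}.
Char. 2 (derived state '1') is shared by Delta, Eta, and Gamma — a synapomorphy uniting that clade.
Char. 3 (state '0') occurs in Alpha and Gamma but conflicts with the nesting implied by the other characters — most parsimoniously interpreted as homoplasy.
Most parsimonious ingroup topology: (((Eta,Gamma),Delta),Alpha).
The clade {Eta, Gamma} is supported by Char. 1: its derived state '1' occurs in exactly those taxa and in no other taxon (including the outgroup).

Char. 1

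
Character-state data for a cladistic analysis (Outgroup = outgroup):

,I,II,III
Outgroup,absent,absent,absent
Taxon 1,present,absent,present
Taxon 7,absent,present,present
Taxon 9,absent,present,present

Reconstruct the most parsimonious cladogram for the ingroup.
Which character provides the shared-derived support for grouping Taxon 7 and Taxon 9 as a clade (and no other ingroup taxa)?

The outgroup has state 'absent' for every character, so 'present' is the derived state throughout.
I (derived state 'present') is unique to Taxon 1 (autapomorphy; uninformative for grouping).
II (derived state 'present') is shared by Taxon 7 and Taxon 9 — a synapomorphy uniting that clade.
III (derived state 'present') is shared by all ingroup taxa — unites the whole ingroup.
Most parsimonious ingroup topology: (Taxon 1,(Taxon 7,Taxon 9)).
The clade {Taxon 7, Taxon 9} is supported by II: its derived state 'present' occurs in exactly those taxa and in no other taxon (including the outgroup).

II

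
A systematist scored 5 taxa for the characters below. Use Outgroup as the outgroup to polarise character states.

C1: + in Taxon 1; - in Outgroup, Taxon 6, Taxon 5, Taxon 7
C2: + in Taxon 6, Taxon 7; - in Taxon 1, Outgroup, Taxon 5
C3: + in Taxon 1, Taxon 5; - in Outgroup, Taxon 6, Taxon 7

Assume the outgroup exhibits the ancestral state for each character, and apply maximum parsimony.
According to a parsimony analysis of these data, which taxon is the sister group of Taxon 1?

Taxon 5

The outgroup has state '-' for every character, so '+' is the derived state throughout.
C1: derived state '+' in Taxon 1 only — an autapomorphy, so it tells us nothing about relationships among taxa.
C2 (derived state '+') is shared by Taxon 6 and Taxon 7 — a synapomorphy uniting that clade.
C3 (derived state '+') is shared by Taxon 1 and Taxon 5 — a synapomorphy uniting that clade.
Most parsimonious ingroup topology: ((Taxon 6,Taxon 7),(Taxon 1,Taxon 5)).
Taxon 1 and Taxon 5 form a cherry on this tree, so they are sister taxa.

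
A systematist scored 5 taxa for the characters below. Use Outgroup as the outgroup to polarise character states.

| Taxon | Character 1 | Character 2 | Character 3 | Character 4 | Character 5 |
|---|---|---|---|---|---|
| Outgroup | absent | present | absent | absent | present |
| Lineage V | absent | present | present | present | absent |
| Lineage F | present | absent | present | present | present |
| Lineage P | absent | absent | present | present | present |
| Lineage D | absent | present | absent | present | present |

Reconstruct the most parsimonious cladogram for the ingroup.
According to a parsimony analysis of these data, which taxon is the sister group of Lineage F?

Character polarity is set by the outgroup: the derived state is whichever differs from the outgroup's state, so for Character 2, Character 5 the derived state is 'absent', and for the remaining characters it is 'present'.
Character 1: derived state 'present' in Lineage F only — an autapomorphy, so it tells us nothing about relationships among taxa.
Character 2: derived state 'absent' in Lineage F and Lineage P only — synapomorphy for {Lineage F, Lineage P}.
Character 3: derived state 'present' in Lineage F, Lineage P, and Lineage V only — synapomorphy for {Lineage F, Lineage P, Lineage V}.
All ingroup taxa share the derived state 'present' for Character 4; it defines the ingroup but does not resolve relationships within it.
Character 5: derived state 'absent' in Lineage V only — an autapomorphy, so it tells us nothing about relationships among taxa.
Most parsimonious ingroup topology: ((Lineage V,(Lineage F,Lineage P)),Lineage D).
Lineage F and Lineage P form a cherry on this tree, so they are sister taxa.

Lineage P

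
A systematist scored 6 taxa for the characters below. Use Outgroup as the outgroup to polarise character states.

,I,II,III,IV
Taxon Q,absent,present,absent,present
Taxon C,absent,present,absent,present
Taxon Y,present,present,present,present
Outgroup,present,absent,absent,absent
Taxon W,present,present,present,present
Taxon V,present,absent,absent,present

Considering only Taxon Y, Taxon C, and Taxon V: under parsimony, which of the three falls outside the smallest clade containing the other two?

Character polarity is set by the outgroup: the derived state is whichever differs from the outgroup's state, so for I the derived state is 'absent', and for the remaining characters it is 'present'.
Only Taxon C and Taxon Q show the derived state 'absent' for I, supporting them as a clade.
Only Taxon C, Taxon Q, Taxon W, and Taxon Y show the derived state 'present' for II, supporting them as a clade.
III (derived state 'present') is shared by Taxon W and Taxon Y — a synapomorphy uniting that clade.
IV (derived state 'present') is shared by all ingroup taxa — unites the whole ingroup.
Most parsimonious ingroup topology: (((Taxon W,Taxon Y),(Taxon Q,Taxon C)),Taxon V).
Taxon Y and Taxon C share a more recent common ancestor with each other than either does with Taxon V, so Taxon V is the least closely related of the three.

Taxon V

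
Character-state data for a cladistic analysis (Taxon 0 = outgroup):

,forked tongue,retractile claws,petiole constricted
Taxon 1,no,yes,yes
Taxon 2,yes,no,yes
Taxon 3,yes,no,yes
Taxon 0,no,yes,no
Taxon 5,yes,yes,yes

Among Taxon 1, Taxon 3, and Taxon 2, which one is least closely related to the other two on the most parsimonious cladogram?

Character polarity is set by the outgroup: the derived state is whichever differs from the outgroup's state, so for retractile claws the derived state is 'no', and for the remaining characters it is 'yes'.
forked tongue: derived state 'yes' in Taxon 2, Taxon 3, and Taxon 5 only — synapomorphy for {Taxon 2, Taxon 3, Taxon 5}.
retractile claws (derived state 'no') is shared by Taxon 2 and Taxon 3 — a synapomorphy uniting that clade.
petiole constricted (derived state 'yes') is shared by all ingroup taxa — unites the whole ingroup.
Most parsimonious ingroup topology: (Taxon 1,((Taxon 3,Taxon 2),Taxon 5)).
Taxon 3 and Taxon 2 share a more recent common ancestor with each other than either does with Taxon 1, so Taxon 1 is the least closely related of the three.

Taxon 1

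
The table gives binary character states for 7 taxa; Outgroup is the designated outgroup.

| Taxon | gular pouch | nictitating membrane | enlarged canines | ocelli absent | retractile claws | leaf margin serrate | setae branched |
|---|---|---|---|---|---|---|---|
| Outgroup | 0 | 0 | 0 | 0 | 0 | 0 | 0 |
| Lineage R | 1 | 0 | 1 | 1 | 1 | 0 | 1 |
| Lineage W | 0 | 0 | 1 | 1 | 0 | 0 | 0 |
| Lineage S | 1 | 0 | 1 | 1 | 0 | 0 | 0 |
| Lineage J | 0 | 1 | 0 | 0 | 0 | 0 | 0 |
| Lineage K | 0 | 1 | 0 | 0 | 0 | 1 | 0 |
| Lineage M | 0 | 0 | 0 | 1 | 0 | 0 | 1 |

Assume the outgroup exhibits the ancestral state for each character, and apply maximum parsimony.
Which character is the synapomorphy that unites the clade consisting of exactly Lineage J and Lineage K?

nictitating membrane

The outgroup has state '0' for every character, so '1' is the derived state throughout.
gular pouch: derived state '1' in Lineage R and Lineage S only — synapomorphy for {Lineage R, Lineage S}.
nictitating membrane (derived state '1') is shared by Lineage J and Lineage K — a synapomorphy uniting that clade.
enlarged canines: derived state '1' in Lineage R, Lineage S, and Lineage W only — synapomorphy for {Lineage R, Lineage S, Lineage W}.
ocelli absent (derived state '1') is shared by Lineage M, Lineage R, Lineage S, and Lineage W — a synapomorphy uniting that clade.
retractile claws: derived state '1' in Lineage R only — an autapomorphy, so it tells us nothing about relationships among taxa.
leaf margin serrate (derived state '1') is unique to Lineage K (autapomorphy; uninformative for grouping).
setae branched groups Lineage M and Lineage R, which is incompatible with the clades supported by the remaining characters; treating it as convergent (homoplasy) costs fewer steps than any alternative tree.
Most parsimonious ingroup topology: ((((Lineage R,Lineage S),Lineage W),Lineage M),(Lineage J,Lineage K)).
The clade {Lineage J, Lineage K} is supported by nictitating membrane: its derived state '1' occurs in exactly those taxa and in no other taxon (including the outgroup).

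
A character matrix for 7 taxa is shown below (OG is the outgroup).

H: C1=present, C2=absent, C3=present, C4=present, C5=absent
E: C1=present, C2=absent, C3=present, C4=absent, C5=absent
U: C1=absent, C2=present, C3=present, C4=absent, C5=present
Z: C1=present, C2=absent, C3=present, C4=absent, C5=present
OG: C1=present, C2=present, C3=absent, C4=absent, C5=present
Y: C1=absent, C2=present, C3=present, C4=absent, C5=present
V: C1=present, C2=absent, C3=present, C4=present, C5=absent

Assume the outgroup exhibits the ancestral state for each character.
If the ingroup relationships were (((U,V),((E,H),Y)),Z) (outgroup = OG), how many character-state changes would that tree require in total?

Map each character onto (((U,V),((E,H),Y)),Z) (rooted by OG) and count the minimum state changes it requires (Fitch parsimony):
C1: 2; C2: 3; C3: 1; C4: 2; C5: 2.
Total tree length = 10.

10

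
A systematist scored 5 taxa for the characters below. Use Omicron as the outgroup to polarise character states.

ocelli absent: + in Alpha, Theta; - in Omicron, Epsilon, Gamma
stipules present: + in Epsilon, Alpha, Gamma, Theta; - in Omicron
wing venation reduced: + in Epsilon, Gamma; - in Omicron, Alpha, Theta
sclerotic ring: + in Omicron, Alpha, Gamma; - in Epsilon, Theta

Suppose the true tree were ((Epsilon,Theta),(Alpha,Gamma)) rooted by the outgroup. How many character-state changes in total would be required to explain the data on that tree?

Map each character onto ((Epsilon,Theta),(Alpha,Gamma)) (rooted by Omicron) and count the minimum state changes it requires (Fitch parsimony):
ocelli absent: 2; stipules present: 1; wing venation reduced: 2; sclerotic ring: 1.
Total tree length = 6.

6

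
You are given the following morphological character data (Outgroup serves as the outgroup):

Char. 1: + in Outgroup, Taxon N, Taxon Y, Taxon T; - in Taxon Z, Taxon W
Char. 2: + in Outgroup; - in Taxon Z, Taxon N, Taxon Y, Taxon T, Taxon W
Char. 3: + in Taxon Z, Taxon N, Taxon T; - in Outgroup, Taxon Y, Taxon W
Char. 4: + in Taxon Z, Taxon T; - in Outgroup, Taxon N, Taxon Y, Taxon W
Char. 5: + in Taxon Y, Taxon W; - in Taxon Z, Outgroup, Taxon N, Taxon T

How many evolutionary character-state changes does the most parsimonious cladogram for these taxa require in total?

6

Character polarity is set by the outgroup: the derived state is whichever differs from the outgroup's state, so for Char. 1, Char. 2 the derived state is '-', and for the remaining characters it is '+'.
Char. 1 groups Taxon W and Taxon Z, which is incompatible with the clades supported by the remaining characters; treating it as convergent (homoplasy) costs fewer steps than any alternative tree.
All ingroup taxa share the derived state '-' for Char. 2; it defines the ingroup but does not resolve relationships within it.
Only Taxon N, Taxon T, and Taxon Z show the derived state '+' for Char. 3, supporting them as a clade.
Char. 4: derived state '+' in Taxon T and Taxon Z only — synapomorphy for {Taxon T, Taxon Z}.
Only Taxon W and Taxon Y show the derived state '+' for Char. 5, supporting them as a clade.
Most parsimonious ingroup topology: ((Taxon W,Taxon Y),(Taxon N,(Taxon T,Taxon Z))).
Changes per character on this tree: Char. 1: 2; Char. 2: 1; Char. 3: 1; Char. 4: 1; Char. 5: 1.
Total = 6.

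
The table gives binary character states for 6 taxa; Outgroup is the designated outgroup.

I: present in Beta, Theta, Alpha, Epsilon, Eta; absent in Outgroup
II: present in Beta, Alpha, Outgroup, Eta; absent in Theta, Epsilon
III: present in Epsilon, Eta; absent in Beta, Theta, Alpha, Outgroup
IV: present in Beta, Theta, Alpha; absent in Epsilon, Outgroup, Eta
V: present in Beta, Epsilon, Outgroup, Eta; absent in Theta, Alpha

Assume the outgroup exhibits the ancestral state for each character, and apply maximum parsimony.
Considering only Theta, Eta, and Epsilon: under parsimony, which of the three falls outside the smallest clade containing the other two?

Character polarity is set by the outgroup: the derived state is whichever differs from the outgroup's state, so for II, V the derived state is 'absent', and for the remaining characters it is 'present'.
I (derived state 'present') is shared by all ingroup taxa — unites the whole ingroup.
II (state 'absent') occurs in Epsilon and Theta but conflicts with the nesting implied by the other characters — most parsimoniously interpreted as homoplasy.
Only Epsilon and Eta show the derived state 'present' for III, supporting them as a clade.
IV (derived state 'present') is shared by Alpha, Beta, and Theta — a synapomorphy uniting that clade.
V: derived state 'absent' in Alpha and Theta only — synapomorphy for {Alpha, Theta}.
Most parsimonious ingroup topology: (((Alpha,Theta),Beta),(Eta,Epsilon)).
Eta and Epsilon share a more recent common ancestor with each other than either does with Theta, so Theta is the least closely related of the three.

Theta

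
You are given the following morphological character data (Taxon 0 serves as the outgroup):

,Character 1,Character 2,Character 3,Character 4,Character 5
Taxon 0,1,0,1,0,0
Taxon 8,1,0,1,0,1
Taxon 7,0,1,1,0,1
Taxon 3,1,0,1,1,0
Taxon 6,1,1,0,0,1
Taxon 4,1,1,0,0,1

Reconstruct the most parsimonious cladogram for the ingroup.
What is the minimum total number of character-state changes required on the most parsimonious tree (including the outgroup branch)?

5

Character polarity is set by the outgroup: the derived state is whichever differs from the outgroup's state, so for Character 1, Character 3 the derived state is '0', and for the remaining characters it is '1'.
Character 1: derived state '0' in Taxon 7 only — an autapomorphy, so it tells us nothing about relationships among taxa.
Only Taxon 4, Taxon 6, and Taxon 7 show the derived state '1' for Character 2, supporting them as a clade.
Only Taxon 4 and Taxon 6 show the derived state '0' for Character 3, supporting them as a clade.
Character 4 (derived state '1') is unique to Taxon 3 (autapomorphy; uninformative for grouping).
Character 5: derived state '1' in Taxon 4, Taxon 6, Taxon 7, and Taxon 8 only — synapomorphy for {Taxon 4, Taxon 6, Taxon 7, Taxon 8}.
Most parsimonious ingroup topology: ((Taxon 8,(Taxon 7,(Taxon 6,Taxon 4))),Taxon 3).
Changes per character on this tree: Character 1: 1; Character 2: 1; Character 3: 1; Character 4: 1; Character 5: 1.
Total = 5.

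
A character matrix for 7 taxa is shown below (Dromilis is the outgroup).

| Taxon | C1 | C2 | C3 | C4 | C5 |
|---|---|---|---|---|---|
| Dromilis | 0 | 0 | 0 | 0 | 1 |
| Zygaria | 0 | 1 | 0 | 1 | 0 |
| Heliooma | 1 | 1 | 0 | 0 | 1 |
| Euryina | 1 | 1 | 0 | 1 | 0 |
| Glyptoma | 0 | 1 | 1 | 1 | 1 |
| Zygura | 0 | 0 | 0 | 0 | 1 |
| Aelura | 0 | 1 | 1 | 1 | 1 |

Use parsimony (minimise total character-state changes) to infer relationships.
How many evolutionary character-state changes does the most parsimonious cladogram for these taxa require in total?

Character polarity is set by the outgroup: the derived state is whichever differs from the outgroup's state, so for C5 the derived state is '0', and for the remaining characters it is '1'.
C1 (state '1') occurs in Euryina and Heliooma but conflicts with the nesting implied by the other characters — most parsimoniously interpreted as homoplasy.
C2 (derived state '1') is shared by Aelura, Euryina, Glyptoma, Heliooma, and Zygaria — a synapomorphy uniting that clade.
C3 (derived state '1') is shared by Aelura and Glyptoma — a synapomorphy uniting that clade.
Only Aelura, Euryina, Glyptoma, and Zygaria show the derived state '1' for C4, supporting them as a clade.
C5: derived state '0' in Euryina and Zygaria only — synapomorphy for {Euryina, Zygaria}.
Most parsimonious ingroup topology: ((((Zygaria,Euryina),(Glyptoma,Aelura)),Heliooma),Zygura).
Changes per character on this tree: C1: 2; C2: 1; C3: 1; C4: 1; C5: 1.
Total = 6.

6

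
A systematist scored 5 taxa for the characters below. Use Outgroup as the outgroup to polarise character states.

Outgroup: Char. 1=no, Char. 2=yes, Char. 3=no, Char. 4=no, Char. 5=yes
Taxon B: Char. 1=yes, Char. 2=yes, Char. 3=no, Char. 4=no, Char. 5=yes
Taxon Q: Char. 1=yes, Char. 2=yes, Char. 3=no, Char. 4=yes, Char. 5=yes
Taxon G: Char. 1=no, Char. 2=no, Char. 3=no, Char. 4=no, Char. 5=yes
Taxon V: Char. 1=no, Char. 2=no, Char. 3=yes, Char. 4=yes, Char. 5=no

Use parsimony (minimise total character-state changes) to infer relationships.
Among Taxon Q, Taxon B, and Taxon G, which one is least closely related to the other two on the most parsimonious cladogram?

Character polarity is set by the outgroup: the derived state is whichever differs from the outgroup's state, so for Char. 2, Char. 5 the derived state is 'no', and for the remaining characters it is 'yes'.
Char. 1: derived state 'yes' in Taxon B and Taxon Q only — synapomorphy for {Taxon B, Taxon Q}.
Char. 2 (derived state 'no') is shared by Taxon G and Taxon V — a synapomorphy uniting that clade.
Char. 3: derived state 'yes' in Taxon V only — an autapomorphy, so it tells us nothing about relationships among taxa.
Char. 4 (state 'yes') occurs in Taxon Q and Taxon V but conflicts with the nesting implied by the other characters — most parsimoniously interpreted as homoplasy.
Char. 5: derived state 'no' in Taxon V only — an autapomorphy, so it tells us nothing about relationships among taxa.
Most parsimonious ingroup topology: ((Taxon B,Taxon Q),(Taxon G,Taxon V)).
Taxon B and Taxon Q share a more recent common ancestor with each other than either does with Taxon G, so Taxon G is the least closely related of the three.

Taxon G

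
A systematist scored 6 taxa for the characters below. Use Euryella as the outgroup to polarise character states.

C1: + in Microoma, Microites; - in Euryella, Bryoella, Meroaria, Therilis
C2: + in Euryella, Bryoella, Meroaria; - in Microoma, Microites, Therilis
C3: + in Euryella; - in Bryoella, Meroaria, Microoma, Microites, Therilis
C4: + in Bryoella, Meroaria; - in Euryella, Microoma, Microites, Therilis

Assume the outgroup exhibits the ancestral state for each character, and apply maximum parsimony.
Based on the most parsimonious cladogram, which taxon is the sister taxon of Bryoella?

Character polarity is set by the outgroup: the derived state is whichever differs from the outgroup's state, so for C2, C3 the derived state is '-', and for the remaining characters it is '+'.
C1: derived state '+' in Microites and Microoma only — synapomorphy for {Microites, Microoma}.
C2: derived state '-' in Microites, Microoma, and Therilis only — synapomorphy for {Microites, Microoma, Therilis}.
All ingroup taxa share the derived state '-' for C3; it defines the ingroup but does not resolve relationships within it.
C4: derived state '+' in Bryoella and Meroaria only — synapomorphy for {Bryoella, Meroaria}.
Most parsimonious ingroup topology: ((Bryoella,Meroaria),((Microoma,Microites),Therilis)).
Bryoella and Meroaria form a cherry on this tree, so they are sister taxa.

Meroaria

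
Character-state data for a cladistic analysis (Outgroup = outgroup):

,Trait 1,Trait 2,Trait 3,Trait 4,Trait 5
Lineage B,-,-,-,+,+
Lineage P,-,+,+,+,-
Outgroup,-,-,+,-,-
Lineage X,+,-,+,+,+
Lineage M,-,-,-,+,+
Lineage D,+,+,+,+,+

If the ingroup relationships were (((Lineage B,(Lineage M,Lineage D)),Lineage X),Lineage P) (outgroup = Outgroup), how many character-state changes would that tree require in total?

Map each character onto (((Lineage B,(Lineage M,Lineage D)),Lineage X),Lineage P) (rooted by Outgroup) and count the minimum state changes it requires (Fitch parsimony):
Trait 1: 2; Trait 2: 2; Trait 3: 2; Trait 4: 1; Trait 5: 1.
Total tree length = 8.

8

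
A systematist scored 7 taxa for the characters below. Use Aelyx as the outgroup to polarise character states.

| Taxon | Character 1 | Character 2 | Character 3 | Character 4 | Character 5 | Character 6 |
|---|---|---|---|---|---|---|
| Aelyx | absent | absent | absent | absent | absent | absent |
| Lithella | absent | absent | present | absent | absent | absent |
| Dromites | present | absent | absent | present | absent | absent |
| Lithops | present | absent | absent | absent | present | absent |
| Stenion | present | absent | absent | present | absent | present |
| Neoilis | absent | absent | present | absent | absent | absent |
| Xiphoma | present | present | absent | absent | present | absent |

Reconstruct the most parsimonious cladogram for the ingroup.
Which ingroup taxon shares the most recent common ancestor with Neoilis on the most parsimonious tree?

The outgroup has state 'absent' for every character, so 'present' is the derived state throughout.
Character 1 (derived state 'present') is shared by Dromites, Lithops, Stenion, and Xiphoma — a synapomorphy uniting that clade.
Character 2: derived state 'present' in Xiphoma only — an autapomorphy, so it tells us nothing about relationships among taxa.
Character 3 (derived state 'present') is shared by Lithella and Neoilis — a synapomorphy uniting that clade.
Only Dromites and Stenion show the derived state 'present' for Character 4, supporting them as a clade.
Only Lithops and Xiphoma show the derived state 'present' for Character 5, supporting them as a clade.
Character 6 (derived state 'present') is unique to Stenion (autapomorphy; uninformative for grouping).
Most parsimonious ingroup topology: ((Lithella,Neoilis),((Dromites,Stenion),(Lithops,Xiphoma))).
Neoilis and Lithella form a cherry on this tree, so they are sister taxa.

Lithella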